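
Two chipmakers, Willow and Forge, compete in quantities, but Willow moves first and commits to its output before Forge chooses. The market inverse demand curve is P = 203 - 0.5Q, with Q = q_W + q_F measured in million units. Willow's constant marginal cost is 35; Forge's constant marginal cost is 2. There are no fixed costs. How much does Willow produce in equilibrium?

Solve by backward induction. Given q_W, the follower Forge maximises π_F = (203 - (1/2)q_W - (1/2)q_F)q_F - 2q_F.
Setting the follower's marginal profit to zero, 201 - (1/2)q_W - q_F = 0, i.e. q_F = (201 - (1/2)q_W).
Willow substitutes q_F(q_W) into its own profit: π_W = q_W(203 - (1/2)q_W - (201 - (1/2)q_W)/2) - 35q_W = (205/2 - (1/4)q_W)q_W - 35q_W.
The leader's first-order condition 135/2 - (1/2)q_W = 0 yields q_W = 135.
Then q_F = (201 - (1/2)·135) = 267/2.

135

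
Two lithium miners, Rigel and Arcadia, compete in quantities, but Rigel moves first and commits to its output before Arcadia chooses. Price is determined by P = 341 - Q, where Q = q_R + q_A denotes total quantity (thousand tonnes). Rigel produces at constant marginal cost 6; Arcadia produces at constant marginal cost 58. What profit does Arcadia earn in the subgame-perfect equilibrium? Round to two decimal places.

Solve by backward induction. Given q_R, the follower Arcadia maximises π_A = (341 - q_R - q_A)q_A - 58q_A.
Follower FOC: 283 - q_R - 2q_A = 0, so q_A(q_R) = (283 - q_R)/2.
Rigel substitutes q_A(q_R) into its own profit: π_R = q_R(341 - q_R - (283 - q_R)/2) - 6q_R = (399/2 - (1/2)q_R)q_R - 6q_R.
The leader's first-order condition 387/2 - q_R = 0 yields q_R = 387/2.
Then q_A = (283 - 387/2)/2 = 179/4.
Price P = 341 - 953/4 = 411/4.
Arcadia's profit: (411/4 - 58)·(179/4) = 2002.5625.

2002.56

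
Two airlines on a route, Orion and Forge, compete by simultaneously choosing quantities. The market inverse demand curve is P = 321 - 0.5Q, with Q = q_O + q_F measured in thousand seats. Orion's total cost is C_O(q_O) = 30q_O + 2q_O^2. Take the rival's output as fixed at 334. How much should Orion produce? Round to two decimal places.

With the rival's output fixed at 334, Orion's profit is π_O = (321 - (1/2)·334 - (1/2)q_O)q_O - (30q_O + 2q_O²) = (154 - (1/2)q_O)q_O - (30q_O + 2q_O²).
∂π_O/∂q_O = 124 - 5q_O = 0, so q_O = 124/5.

24.80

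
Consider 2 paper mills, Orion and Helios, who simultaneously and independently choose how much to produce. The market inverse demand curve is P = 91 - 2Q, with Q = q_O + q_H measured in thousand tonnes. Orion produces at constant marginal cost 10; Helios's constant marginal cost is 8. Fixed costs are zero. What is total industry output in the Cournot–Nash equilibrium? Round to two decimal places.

Orion's profit: π_O = (91 - 2Q)q_O - (10q_O). Setting ∂π_O/∂q_O = 0: 81 - 4q_O - 2(q_H) = 0.
Helios's first-order condition: 83 - 4q_H - 2(q_O) = 0.
Rearranging gives the reaction functions q_O = (81 - 2q_H)/4 and q_H = (83 - 2q_O)/4.
Substituting one into the other gives q_O = 79/6 and q_H = 85/6.
Total output Q = 79/6 + 85/6 = 82/3.

27.33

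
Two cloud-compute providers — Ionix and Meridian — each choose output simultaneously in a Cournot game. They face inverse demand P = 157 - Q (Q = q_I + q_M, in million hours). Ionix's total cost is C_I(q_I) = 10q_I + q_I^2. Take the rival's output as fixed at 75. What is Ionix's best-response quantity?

With the rival's output fixed at 75, Ionix's profit is π_I = (157 - 75 - q_I)q_I - (10q_I + q_I²) = (82 - q_I)q_I - (10q_I + q_I²).
∂π_I/∂q_I = 72 - 4q_I = 0, so q_I = 18.

18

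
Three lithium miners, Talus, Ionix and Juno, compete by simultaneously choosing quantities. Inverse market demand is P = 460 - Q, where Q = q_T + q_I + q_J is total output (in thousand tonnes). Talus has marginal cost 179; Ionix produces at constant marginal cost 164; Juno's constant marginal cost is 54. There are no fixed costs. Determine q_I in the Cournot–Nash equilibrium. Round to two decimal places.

50.25

Talus's profit: π_T = (460 - Q)q_T - (179q_T). Setting ∂π_T/∂q_T = 0: 281 - 2q_T - (q_I + q_J) = 0.
Ionix's profit: π_I = (460 - Q)q_I - (164q_I). Setting ∂π_I/∂q_I = 0: 296 - 2q_I - (q_T + q_J) = 0.
Juno's profit: π_J = (460 - Q)q_J - (54q_J). Setting ∂π_J/∂q_J = 0: 406 - 2q_J - (q_T + q_I) = 0.
Adding the 3 conditions: 983 − 2Q − 2Q = 0, i.e. Q = 983/4.
Back-substituting: q_T = (281 − 983/4) = 141/4, q_I = (296 − 983/4) = 201/4, q_J = (406 − 983/4) = 641/4.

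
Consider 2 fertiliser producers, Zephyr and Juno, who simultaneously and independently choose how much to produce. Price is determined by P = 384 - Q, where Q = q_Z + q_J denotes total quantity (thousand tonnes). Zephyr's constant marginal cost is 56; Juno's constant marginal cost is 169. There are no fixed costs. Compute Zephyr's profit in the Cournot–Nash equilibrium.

Zephyr's profit: π_Z = (384 - Q)q_Z - (56q_Z). Setting ∂π_Z/∂q_Z = 0: 328 - 2q_Z - (q_J) = 0.
Juno's profit: π_J = (384 - Q)q_J - (169q_J). Setting ∂π_J/∂q_J = 0: 215 - 2q_J - (q_Z) = 0.
So q_Z = (328 - q_J)/2 and q_J = (215 - q_Z)/2.
Solving the pair: q_Z = 147, q_J = 34.
Price P = 384 - 181 = 203.
Zephyr's profit: (203 - 56)·147 = 21609.

21609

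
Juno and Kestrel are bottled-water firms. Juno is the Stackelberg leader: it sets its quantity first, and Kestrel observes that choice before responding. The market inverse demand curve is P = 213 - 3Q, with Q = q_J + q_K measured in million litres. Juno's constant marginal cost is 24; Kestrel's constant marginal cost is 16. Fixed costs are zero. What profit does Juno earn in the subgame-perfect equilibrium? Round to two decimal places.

Solve by backward induction. Given q_J, the follower Kestrel maximises π_K = (213 - 3q_J - 3q_K)q_K - 16q_K.
∂π_K/∂q_K = 197 - 3q_J - 6q_K = 0 gives the reaction function q_K = (197 - 3q_J)/6.
Juno substitutes q_K(q_J) into its own profit: π_J = q_J(213 - 3q_J - (197 - 3q_J)/2) - 24q_J = (229/2 - (3/2)q_J)q_J - 24q_J.
Leader FOC: 181/2 - 3q_J = 0, so q_J = 181/6.
Then q_K = (197 - 3·(181/6))/6 = 71/4.
Price P = 213 - 3·(575/12) = 277/4.
Juno's profit: (277/4 - 24)·(181/6) = 1365.0417.

1365.04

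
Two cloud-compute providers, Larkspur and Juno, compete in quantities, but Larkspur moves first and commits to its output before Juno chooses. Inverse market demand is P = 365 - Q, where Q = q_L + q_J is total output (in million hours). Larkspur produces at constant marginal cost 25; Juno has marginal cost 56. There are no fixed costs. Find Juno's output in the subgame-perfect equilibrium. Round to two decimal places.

The follower Juno best-responds to any q_L: π_J = (365 - Q)q_J - 56q_J.
Follower FOC: 309 - q_L - 2q_J = 0, so q_J(q_L) = (309 - q_L)/2.
Larkspur substitutes q_J(q_L) into its own profit: π_L = q_L(365 - q_L - (309 - q_L)/2) - 25q_L = (421/2 - (1/2)q_L)q_L - 25q_L.
Maximising: ∂π_L/∂q_L = 371/2 - q_L = 0, giving q_L = 371/2.
Then q_J = (309 - 371/2)/2 = 247/4.

61.75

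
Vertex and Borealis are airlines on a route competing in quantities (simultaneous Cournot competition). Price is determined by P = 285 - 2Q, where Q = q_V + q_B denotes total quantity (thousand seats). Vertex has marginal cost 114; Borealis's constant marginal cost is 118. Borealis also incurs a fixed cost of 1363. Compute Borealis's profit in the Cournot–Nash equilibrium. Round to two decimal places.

113.06

Vertex's profit: π_V = (285 - 2Q)q_V - (114q_V). Setting ∂π_V/∂q_V = 0: 171 - 4q_V - 2(q_B) = 0.
Borealis's first-order condition: 167 - 4q_B - 2(q_V) = 0.
So q_V = (171 - 2q_B)/4 and q_B = (167 - 2q_V)/4.
Solving the pair: q_V = 175/6, q_B = 163/6.
Price P = 285 - 2·(169/3) = 517/3.
Borealis's profit: (517/3 - 118)·(163/6) - 1363 = 113.0556.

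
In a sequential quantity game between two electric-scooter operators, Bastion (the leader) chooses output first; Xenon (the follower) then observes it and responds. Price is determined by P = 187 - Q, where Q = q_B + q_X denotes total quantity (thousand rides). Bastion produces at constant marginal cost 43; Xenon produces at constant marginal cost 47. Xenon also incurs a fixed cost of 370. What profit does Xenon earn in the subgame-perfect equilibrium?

Solve by backward induction. Given q_B, the follower Xenon maximises π_X = (187 - q_B - q_X)q_X - 47q_X.
∂π_X/∂q_X = 140 - q_B - 2q_X = 0 gives the reaction function q_X = (140 - q_B)/2.
The leader anticipates this reaction. Substituting into P = 187 - Q gives P = 117 - (1/2)q_B, so π_B = (117 - (1/2)q_B)q_B - 43q_B.
Leader FOC: 74 - q_B = 0, so q_B = 74.
Then q_X = (140 - 74)/2 = 33.
Price P = 187 - 107 = 80.
Xenon's profit: (80 - 47)·33 - 370 = 719.

719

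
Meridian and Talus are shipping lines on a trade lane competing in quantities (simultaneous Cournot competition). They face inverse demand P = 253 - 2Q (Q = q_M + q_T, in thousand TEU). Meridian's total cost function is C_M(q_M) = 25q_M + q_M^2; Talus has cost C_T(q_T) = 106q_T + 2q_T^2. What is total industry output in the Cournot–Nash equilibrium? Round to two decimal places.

44.45

Meridian's profit: π_M = (253 - 2Q)q_M - (25q_M + q_M²). Setting ∂π_M/∂q_M = 0: 228 - 6q_M - 2(q_T) = 0.
Talus's first-order condition: 147 - 8q_T - 2(q_M) = 0.
Rearranging gives the reaction functions q_M = (228 - 2q_T)/6 and q_T = (147 - 2q_M)/8.
Solving the pair: q_M = 765/22, q_T = 213/22.
Total output Q = 765/22 + 213/22 = 489/11.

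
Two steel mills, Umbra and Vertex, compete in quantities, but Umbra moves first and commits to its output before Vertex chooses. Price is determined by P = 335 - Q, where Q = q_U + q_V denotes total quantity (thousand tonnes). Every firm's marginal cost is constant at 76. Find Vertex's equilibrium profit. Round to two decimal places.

The follower Vertex best-responds to any q_U: π_V = (335 - Q)q_V - 76q_V.
∂π_V/∂q_V = 259 - q_U - 2q_V = 0 gives the reaction function q_V = (259 - q_U)/2.
The leader anticipates this reaction. Substituting into P = 335 - Q gives P = 411/2 - (1/2)q_U, so π_U = (411/2 - (1/2)q_U)q_U - 76q_U.
Leader FOC: 259/2 - q_U = 0, so q_U = 259/2.
Then q_V = (259 - 259/2)/2 = 259/4.
Price P = 335 - 777/4 = 563/4.
Vertex's profit: (563/4 - 76)·(259/4) = 4192.5625.

4192.56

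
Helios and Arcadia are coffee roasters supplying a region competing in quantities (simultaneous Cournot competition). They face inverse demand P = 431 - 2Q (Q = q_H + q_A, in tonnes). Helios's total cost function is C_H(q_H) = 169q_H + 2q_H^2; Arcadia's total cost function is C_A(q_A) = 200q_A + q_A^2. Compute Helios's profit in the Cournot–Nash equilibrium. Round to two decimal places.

2545.66

Helios's profit: π_H = (431 - 2Q)q_H - (169q_H + 2q_H²). Setting ∂π_H/∂q_H = 0: 262 - 8q_H - 2(q_A) = 0.
Arcadia's first-order condition: 231 - 6q_A - 2(q_H) = 0.
Best responses: q_H = (262 - 2q_A)/8, q_A = (231 - 2q_H)/6.
Solving the pair: q_H = 555/22, q_A = 331/11.
Price P = 431 - 2·(1217/22) = 320.3636.
Helios's profit: 320.3636·(555/22) - 169·(555/22) - 2(555/22)² = 2545.6612.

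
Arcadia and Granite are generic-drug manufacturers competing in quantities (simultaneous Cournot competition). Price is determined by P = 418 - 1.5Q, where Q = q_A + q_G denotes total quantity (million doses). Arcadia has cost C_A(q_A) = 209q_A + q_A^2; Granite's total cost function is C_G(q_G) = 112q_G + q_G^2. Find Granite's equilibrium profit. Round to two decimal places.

7148.28

Arcadia's profit: π_A = (418 - 1.5Q)q_A - (209q_A + q_A²). Setting ∂π_A/∂q_A = 0: 209 - 5q_A - (3/2)(q_G) = 0.
Granite's first-order condition: 306 - 5q_G - (3/2)(q_A) = 0.
Best responses: q_A = (209 - (3/2)q_G)/5, q_G = (306 - (3/2)q_A)/5.
Solving the pair: q_A = 25.7582, q_G = 53.4725.
Price P = 418 - (3/2)·(1030/13) = 299.1538.
Granite's profit: 299.1538·53.4725 - 112·53.4725 - 53.4725² = 7148.2780.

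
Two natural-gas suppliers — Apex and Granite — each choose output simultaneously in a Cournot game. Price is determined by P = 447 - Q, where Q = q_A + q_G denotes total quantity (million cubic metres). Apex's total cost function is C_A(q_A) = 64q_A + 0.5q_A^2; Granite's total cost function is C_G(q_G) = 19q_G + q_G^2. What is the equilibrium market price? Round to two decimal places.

264.73

Apex's profit: π_A = (447 - Q)q_A - (64q_A + (1/2)q_A²). Setting ∂π_A/∂q_A = 0: 383 - 3q_A - (q_G) = 0.
Granite's first-order condition: 428 - 4q_G - (q_A) = 0.
Rearranging gives the reaction functions q_A = (383 - q_G)/3 and q_G = (428 - q_A)/4.
Substituting one into the other gives q_A = 1104/11 and q_G = 901/11.
Total output Q = 182.2727, so price P = 447 - 182.2727 = 264.7273.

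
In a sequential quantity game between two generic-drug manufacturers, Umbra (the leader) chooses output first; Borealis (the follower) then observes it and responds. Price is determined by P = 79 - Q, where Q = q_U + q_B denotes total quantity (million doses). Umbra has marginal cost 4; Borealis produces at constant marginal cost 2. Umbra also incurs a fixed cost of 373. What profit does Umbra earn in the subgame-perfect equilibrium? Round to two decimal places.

Solve by backward induction. Given q_U, the follower Borealis maximises π_B = (79 - q_U - q_B)q_B - 2q_B.
∂π_B/∂q_B = 77 - q_U - 2q_B = 0 gives the reaction function q_B = (77 - q_U)/2.
Umbra substitutes q_B(q_U) into its own profit: π_U = q_U(79 - q_U - (77 - q_U)/2) - 4q_U = (81/2 - (1/2)q_U)q_U - 4q_U.
Leader FOC: 73/2 - q_U = 0, so q_U = 73/2.
Then q_B = (77 - 73/2)/2 = 81/4.
Price P = 79 - 227/4 = 89/4.
Umbra's profit: (89/4 - 4)·(73/2) - 373 = 293.1250.

293.13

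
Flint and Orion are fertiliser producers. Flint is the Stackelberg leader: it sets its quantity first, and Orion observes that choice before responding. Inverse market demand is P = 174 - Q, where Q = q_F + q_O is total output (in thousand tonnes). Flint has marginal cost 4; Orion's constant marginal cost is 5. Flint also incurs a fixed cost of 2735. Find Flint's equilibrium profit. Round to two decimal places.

920.13

The follower Orion best-responds to any q_F: π_O = (174 - Q)q_O - 5q_O.
Setting the follower's marginal profit to zero, 169 - q_F - 2q_O = 0, i.e. q_O = (169 - q_F)/2.
The leader anticipates this reaction. Substituting into P = 174 - Q gives P = 179/2 - (1/2)q_F, so π_F = (179/2 - (1/2)q_F)q_F - 4q_F.
Leader FOC: 171/2 - q_F = 0, so q_F = 171/2.
Then q_O = (169 - 171/2)/2 = 167/4.
Price P = 174 - 509/4 = 187/4.
Flint's profit: (187/4 - 4)·(171/2) - 2735 = 920.1250.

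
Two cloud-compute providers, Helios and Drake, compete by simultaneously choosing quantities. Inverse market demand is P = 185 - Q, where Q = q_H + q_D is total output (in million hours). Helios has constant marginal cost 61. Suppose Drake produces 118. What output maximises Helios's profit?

3

With the rival's output fixed at 118, Helios's profit is π_H = (185 - 118 - q_H)q_H - (61q_H) = (67 - q_H)q_H - (61q_H).
∂π_H/∂q_H = 6 - 2q_H = 0, so q_H = 3.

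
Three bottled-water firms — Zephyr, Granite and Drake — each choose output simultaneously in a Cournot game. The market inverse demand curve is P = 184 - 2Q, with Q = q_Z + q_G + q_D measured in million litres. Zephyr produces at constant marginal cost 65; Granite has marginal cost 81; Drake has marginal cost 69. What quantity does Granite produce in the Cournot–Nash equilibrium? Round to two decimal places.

Zephyr's profit: π_Z = (184 - 2Q)q_Z - (65q_Z). Setting ∂π_Z/∂q_Z = 0: 119 - 4q_Z - 2(q_G + q_D) = 0.
Granite's first-order condition: 103 - 4q_G - 2(q_Z + q_D) = 0.
Drake's profit: π_D = (184 - 2Q)q_D - (69q_D). Setting ∂π_D/∂q_D = 0: 115 - 4q_D - 2(q_Z + q_G) = 0.
Adding the 3 conditions: 337 − 4Q − 4Q = 0, i.e. Q = 337/8.
Back-substituting: q_Z = (119 − 337/4)/2 = 139/8, q_G = (103 − 337/4)/2 = 75/8, q_D = (115 − 337/4)/2 = 123/8.

9.38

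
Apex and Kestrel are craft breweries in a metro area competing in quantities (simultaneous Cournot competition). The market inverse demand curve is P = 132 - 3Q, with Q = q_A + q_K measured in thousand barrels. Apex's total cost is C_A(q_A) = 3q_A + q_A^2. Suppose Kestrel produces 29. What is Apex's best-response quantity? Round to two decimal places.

With the rival's output fixed at 29, Apex's profit is π_A = (132 - 3·29 - 3q_A)q_A - (3q_A + q_A²) = (45 - 3q_A)q_A - (3q_A + q_A²).
∂π_A/∂q_A = 42 - 8q_A = 0, so q_A = 21/4.

5.25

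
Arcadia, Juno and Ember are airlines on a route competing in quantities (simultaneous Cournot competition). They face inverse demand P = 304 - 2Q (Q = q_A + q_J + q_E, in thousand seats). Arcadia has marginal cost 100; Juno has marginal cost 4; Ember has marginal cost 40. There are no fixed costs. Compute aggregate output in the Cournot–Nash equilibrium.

96

Arcadia's profit: π_A = (304 - 2Q)q_A - (100q_A). Setting ∂π_A/∂q_A = 0: 204 - 4q_A - 2(q_J + q_E) = 0.
Juno's first-order condition: 300 - 4q_J - 2(q_A + q_E) = 0.
Ember's profit: π_E = (304 - 2Q)q_E - (40q_E). Setting ∂π_E/∂q_E = 0: 264 - 4q_E - 2(q_A + q_J) = 0.
Adding the 3 conditions: 768 − 4Q − 4Q = 0, i.e. Q = 96.
Back-substituting: q_A = (204 − 192)/2 = 6, q_J = (300 − 192)/2 = 54, q_E = (264 − 192)/2 = 36.
Total output Q = 6 + 54 + 36 = 96.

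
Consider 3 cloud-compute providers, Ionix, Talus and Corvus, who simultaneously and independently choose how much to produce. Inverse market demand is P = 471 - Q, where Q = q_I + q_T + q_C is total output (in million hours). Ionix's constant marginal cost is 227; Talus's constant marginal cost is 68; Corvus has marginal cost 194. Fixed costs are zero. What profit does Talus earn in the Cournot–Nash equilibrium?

29584

Ionix's profit: π_I = (471 - Q)q_I - (227q_I). Setting ∂π_I/∂q_I = 0: 244 - 2q_I - (q_T + q_C) = 0.
Talus's profit: π_T = (471 - Q)q_T - (68q_T). Setting ∂π_T/∂q_T = 0: 403 - 2q_T - (q_I + q_C) = 0.
Corvus's profit: π_C = (471 - Q)q_C - (194q_C). Setting ∂π_C/∂q_C = 0: 277 - 2q_C - (q_I + q_T) = 0.
Summing all 3 equations gives 924 − 4Q = 0, hence Q = 231.
Back-substituting: q_I = (244 − 231) = 13, q_T = (403 − 231) = 172, q_C = (277 − 231) = 46.
Price P = 471 - 231 = 240.
Talus's profit: (240 - 68)·172 = 29584.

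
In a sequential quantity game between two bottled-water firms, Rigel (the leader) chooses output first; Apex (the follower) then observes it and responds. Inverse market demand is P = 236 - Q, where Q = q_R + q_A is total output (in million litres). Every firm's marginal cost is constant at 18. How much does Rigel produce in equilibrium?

109

Solve by backward induction. Given q_R, the follower Apex maximises π_A = (236 - q_R - q_A)q_A - 18q_A.
Follower FOC: 218 - q_R - 2q_A = 0, so q_A(q_R) = (218 - q_R)/2.
The leader anticipates this reaction. Substituting into P = 236 - Q gives P = 127 - (1/2)q_R, so π_R = (127 - (1/2)q_R)q_R - 18q_R.
Maximising: ∂π_R/∂q_R = 109 - q_R = 0, giving q_R = 109.
Then q_A = (218 - 109)/2 = 109/2.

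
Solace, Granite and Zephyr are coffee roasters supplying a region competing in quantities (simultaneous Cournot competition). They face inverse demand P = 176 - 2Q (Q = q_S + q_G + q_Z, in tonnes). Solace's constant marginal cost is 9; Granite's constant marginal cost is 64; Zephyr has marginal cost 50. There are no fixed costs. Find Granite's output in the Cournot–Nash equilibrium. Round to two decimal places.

5.38

Solace's profit: π_S = (176 - 2Q)q_S - (9q_S). Setting ∂π_S/∂q_S = 0: 167 - 4q_S - 2(q_G + q_Z) = 0.
Granite's first-order condition: 112 - 4q_G - 2(q_S + q_Z) = 0.
Zephyr's first-order condition: 126 - 4q_Z - 2(q_S + q_G) = 0.
Summing all 3 equations gives 405 − 8Q = 0, hence Q = 405/8.
Back-substituting: q_S = (167 − 405/4)/2 = 263/8, q_G = (112 − 405/4)/2 = 43/8, q_Z = (126 − 405/4)/2 = 99/8.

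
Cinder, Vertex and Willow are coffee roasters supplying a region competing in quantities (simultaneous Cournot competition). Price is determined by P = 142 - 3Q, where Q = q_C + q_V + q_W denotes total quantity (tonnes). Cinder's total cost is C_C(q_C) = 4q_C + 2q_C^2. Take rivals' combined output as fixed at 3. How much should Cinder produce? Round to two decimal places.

12.90

With rivals' combined output fixed at 3, Cinder's profit is π_C = (142 - 3·3 - 3q_C)q_C - (4q_C + 2q_C²) = (133 - 3q_C)q_C - (4q_C + 2q_C²).
∂π_C/∂q_C = 129 - 10q_C = 0, so q_C = 129/10.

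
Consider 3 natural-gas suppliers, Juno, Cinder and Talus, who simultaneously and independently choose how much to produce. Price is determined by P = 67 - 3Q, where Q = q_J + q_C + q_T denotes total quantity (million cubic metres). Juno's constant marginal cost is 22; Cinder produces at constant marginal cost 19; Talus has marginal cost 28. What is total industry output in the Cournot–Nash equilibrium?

Juno's profit: π_J = (67 - 3Q)q_J - (22q_J). Setting ∂π_J/∂q_J = 0: 45 - 6q_J - 3(q_C + q_T) = 0.
Cinder's first-order condition: 48 - 6q_C - 3(q_J + q_T) = 0.
Talus's first-order condition: 39 - 6q_T - 3(q_J + q_C) = 0.
Adding the 3 first-order conditions: 132 − 12Q = 0, so Q = 11.
Back-substituting: q_J = (45 − 33)/3 = 4, q_C = (48 − 33)/3 = 5, q_T = (39 − 33)/3 = 2.
Total output Q = 4 + 5 + 2 = 11.

11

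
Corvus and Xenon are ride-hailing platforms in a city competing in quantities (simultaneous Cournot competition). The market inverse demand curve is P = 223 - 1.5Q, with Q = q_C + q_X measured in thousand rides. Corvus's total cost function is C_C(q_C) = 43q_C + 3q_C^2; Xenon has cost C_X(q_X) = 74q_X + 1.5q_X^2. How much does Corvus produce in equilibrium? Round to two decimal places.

Corvus's profit: π_C = (223 - 1.5Q)q_C - (43q_C + 3q_C²). Setting ∂π_C/∂q_C = 0: 180 - 9q_C - (3/2)(q_X) = 0.
Xenon's profit: π_X = (223 - 1.5Q)q_X - (74q_X + (3/2)q_X²). Setting ∂π_X/∂q_X = 0: 149 - 6q_X - (3/2)(q_C) = 0.
Rearranging gives the reaction functions q_C = (180 - (3/2)q_X)/9 and q_X = (149 - (3/2)q_C)/6.
Substituting one into the other gives q_C = 1142/69 and q_X = 476/23.

16.55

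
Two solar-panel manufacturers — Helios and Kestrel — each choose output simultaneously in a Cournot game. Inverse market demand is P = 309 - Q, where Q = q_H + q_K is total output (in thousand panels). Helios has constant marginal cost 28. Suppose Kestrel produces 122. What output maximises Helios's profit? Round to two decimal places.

With the rival's output fixed at 122, Helios's profit is π_H = (309 - 122 - q_H)q_H - (28q_H) = (187 - q_H)q_H - (28q_H).
∂π_H/∂q_H = 159 - 2q_H = 0, so q_H = 159/2.

79.50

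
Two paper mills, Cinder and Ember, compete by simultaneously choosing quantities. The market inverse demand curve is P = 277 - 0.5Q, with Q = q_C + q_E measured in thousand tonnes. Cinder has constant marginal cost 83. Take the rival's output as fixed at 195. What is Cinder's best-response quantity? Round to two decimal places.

96.50

With the rival's output fixed at 195, Cinder's profit is π_C = (277 - (1/2)·195 - (1/2)q_C)q_C - (83q_C) = (359/2 - (1/2)q_C)q_C - (83q_C).
∂π_C/∂q_C = 193/2 - q_C = 0, so q_C = 193/2.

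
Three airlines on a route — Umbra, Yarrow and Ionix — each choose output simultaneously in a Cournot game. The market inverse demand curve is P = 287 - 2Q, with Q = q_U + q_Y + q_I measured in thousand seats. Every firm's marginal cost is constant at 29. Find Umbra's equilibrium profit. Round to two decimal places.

2080.13

Each firm earns π_i = (287 - 2Q)q_i - 29q_i.
Setting ∂π_i/∂q_i = 0 with rivals' quantities fixed: 258 - 4q_i - 2·Σ_{j≠i} q_j = 0.
By symmetry each firm produces the same amount; substituting Σ_{j≠i} q_j = 2q_i yields q_i = 258/8 = 129/4.
Price P = 287 - 2·(387/4) = 187/2.
Umbra's profit: (187/2 - 29)·(129/4) = 2080.1250.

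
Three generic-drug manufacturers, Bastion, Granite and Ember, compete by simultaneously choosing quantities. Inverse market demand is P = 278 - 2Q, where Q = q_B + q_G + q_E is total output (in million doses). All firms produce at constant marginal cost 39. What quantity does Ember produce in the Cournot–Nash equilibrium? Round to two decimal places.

Each firm earns π_i = (278 - 2Q)q_i - 39q_i.
Setting ∂π_i/∂q_i = 0 with rivals' quantities fixed: 239 - 4q_i - 2·Σ_{j≠i} q_j = 0.
By symmetry each firm produces the same amount; substituting Σ_{j≠i} q_j = 2q_i yields q_i = 239/8.

29.88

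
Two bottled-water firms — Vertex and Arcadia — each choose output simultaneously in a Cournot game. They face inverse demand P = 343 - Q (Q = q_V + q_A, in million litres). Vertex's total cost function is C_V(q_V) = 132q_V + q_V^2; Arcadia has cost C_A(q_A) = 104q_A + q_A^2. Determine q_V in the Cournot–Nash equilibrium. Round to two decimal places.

40.33

Vertex's profit: π_V = (343 - Q)q_V - (132q_V + q_V²). Setting ∂π_V/∂q_V = 0: 211 - 4q_V - (q_A) = 0.
Arcadia's first-order condition: 239 - 4q_A - (q_V) = 0.
Best responses: q_V = (211 - q_A)/4, q_A = (239 - q_V)/4.
Solving the pair: q_V = 121/3, q_A = 149/3.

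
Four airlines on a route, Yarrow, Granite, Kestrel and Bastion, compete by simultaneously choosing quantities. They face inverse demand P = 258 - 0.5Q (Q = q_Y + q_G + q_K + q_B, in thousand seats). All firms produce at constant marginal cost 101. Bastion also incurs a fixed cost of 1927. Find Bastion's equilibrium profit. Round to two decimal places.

Each firm earns π_i = (258 - 0.5Q)q_i - 101q_i.
First-order condition (treating rivals' output as given): 157 - q_i - (1/2)·Σ_{j≠i} q_j = 0.
With identical firms every q_j equals q_i, so Σ_{j≠i} q_j = 3q_i and 157 = (5/2)q_i, giving q_i = 314/5.
Price P = 258 - (1/2)·(1256/5) = 662/5.
Bastion's profit: (662/5 - 101)·(314/5) - 1927 = 1123/25.

44.92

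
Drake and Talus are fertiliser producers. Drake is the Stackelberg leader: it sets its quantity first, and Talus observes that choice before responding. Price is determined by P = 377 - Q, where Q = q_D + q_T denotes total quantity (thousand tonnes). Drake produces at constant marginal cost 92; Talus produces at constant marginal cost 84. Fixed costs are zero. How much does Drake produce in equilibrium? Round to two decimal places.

Solve by backward induction. Given q_D, the follower Talus maximises π_T = (377 - q_D - q_T)q_T - 84q_T.
Setting the follower's marginal profit to zero, 293 - q_D - 2q_T = 0, i.e. q_T = (293 - q_D)/2.
The leader anticipates this reaction. Substituting into P = 377 - Q gives P = 461/2 - (1/2)q_D, so π_D = (461/2 - (1/2)q_D)q_D - 92q_D.
Maximising: ∂π_D/∂q_D = 277/2 - q_D = 0, giving q_D = 277/2.
Then q_T = (293 - 277/2)/2 = 309/4.

138.50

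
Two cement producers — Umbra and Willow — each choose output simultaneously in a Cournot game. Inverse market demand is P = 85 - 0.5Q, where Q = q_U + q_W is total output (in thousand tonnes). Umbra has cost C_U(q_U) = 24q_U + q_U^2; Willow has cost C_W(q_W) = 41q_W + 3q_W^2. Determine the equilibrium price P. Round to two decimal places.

72.80

Umbra's profit: π_U = (85 - 0.5Q)q_U - (24q_U + q_U²). Setting ∂π_U/∂q_U = 0: 61 - 3q_U - (1/2)(q_W) = 0.
Willow's first-order condition: 44 - 7q_W - (1/2)(q_U) = 0.
Best responses: q_U = (61 - (1/2)q_W)/3, q_W = (44 - (1/2)q_U)/7.
Solving the pair: q_U = 1620/83, q_W = 406/83.
Total output Q = 24.4096, so price P = 85 - (1/2)·24.4096 = 72.7952.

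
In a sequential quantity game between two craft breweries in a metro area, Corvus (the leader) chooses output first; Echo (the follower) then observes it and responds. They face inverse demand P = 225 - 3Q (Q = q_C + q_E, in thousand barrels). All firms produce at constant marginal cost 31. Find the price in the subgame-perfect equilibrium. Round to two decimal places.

79.50

The follower Echo best-responds to any q_C: π_E = (225 - 3Q)q_E - 31q_E.
Setting the follower's marginal profit to zero, 194 - 3q_C - 6q_E = 0, i.e. q_E = (194 - 3q_C)/6.
Corvus substitutes q_E(q_C) into its own profit: π_C = q_C(225 - 3q_C - (194 - 3q_C)/2) - 31q_C = (128 - (3/2)q_C)q_C - 31q_C.
The leader's first-order condition 97 - 3q_C = 0 yields q_C = 97/3.
Then q_E = (194 - 3·(97/3))/6 = 97/6.
Total output Q = 97/2, so price P = 225 - 3·(97/2) = 159/2.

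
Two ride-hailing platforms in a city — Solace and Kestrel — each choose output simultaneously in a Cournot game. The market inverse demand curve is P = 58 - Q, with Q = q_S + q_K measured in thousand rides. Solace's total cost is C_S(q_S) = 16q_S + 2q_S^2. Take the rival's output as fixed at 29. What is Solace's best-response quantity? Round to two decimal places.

2.17

With the rival's output fixed at 29, Solace's profit is π_S = (58 - 29 - q_S)q_S - (16q_S + 2q_S²) = (29 - q_S)q_S - (16q_S + 2q_S²).
∂π_S/∂q_S = 13 - 6q_S = 0, so q_S = 13/6.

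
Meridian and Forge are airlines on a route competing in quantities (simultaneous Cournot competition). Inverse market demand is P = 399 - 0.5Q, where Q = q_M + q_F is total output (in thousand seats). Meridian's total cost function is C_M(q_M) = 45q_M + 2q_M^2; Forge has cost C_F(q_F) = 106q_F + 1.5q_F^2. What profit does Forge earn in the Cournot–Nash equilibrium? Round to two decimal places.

Meridian's profit: π_M = (399 - 0.5Q)q_M - (45q_M + 2q_M²). Setting ∂π_M/∂q_M = 0: 354 - 5q_M - (1/2)(q_F) = 0.
Forge's first-order condition: 293 - 4q_F - (1/2)(q_M) = 0.
Best responses: q_M = (354 - (1/2)q_F)/5, q_F = (293 - (1/2)q_M)/4.
Substituting one into the other gives q_M = 64.2785 and q_F = 65.2152.
Price P = 399 - (1/2)·129.4937 = 334.2532.
Forge's profit: 334.2532·65.2152 - 106·65.2152 - (3/2)·65.2152² = 8506.0420.

8506.04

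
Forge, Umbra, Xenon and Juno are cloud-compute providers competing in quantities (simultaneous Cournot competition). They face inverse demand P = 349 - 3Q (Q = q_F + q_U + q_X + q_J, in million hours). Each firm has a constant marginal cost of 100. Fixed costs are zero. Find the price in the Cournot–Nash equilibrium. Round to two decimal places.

Each firm earns π_i = (349 - 3Q)q_i - 100q_i.
Setting ∂π_i/∂q_i = 0 with rivals' quantities fixed: 249 - 6q_i - 3·Σ_{j≠i} q_j = 0.
With identical firms every q_j equals q_i, so Σ_{j≠i} q_j = 3q_i and 249 = 15q_i, giving q_i = 83/5.
Total output Q = 332/5, so price P = 349 - 3·(332/5) = 749/5.

149.80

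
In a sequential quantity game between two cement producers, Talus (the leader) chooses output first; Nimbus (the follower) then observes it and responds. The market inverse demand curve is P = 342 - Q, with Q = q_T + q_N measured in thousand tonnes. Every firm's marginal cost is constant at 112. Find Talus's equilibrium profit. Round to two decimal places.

6612.50

Solve by backward induction. Given q_T, the follower Nimbus maximises π_N = (342 - q_T - q_N)q_N - 112q_N.
Follower FOC: 230 - q_T - 2q_N = 0, so q_N(q_T) = (230 - q_T)/2.
Talus substitutes q_N(q_T) into its own profit: π_T = q_T(342 - q_T - (230 - q_T)/2) - 112q_T = (227 - (1/2)q_T)q_T - 112q_T.
Maximising: ∂π_T/∂q_T = 115 - q_T = 0, giving q_T = 115.
Then q_N = (230 - 115)/2 = 115/2.
Price P = 342 - 345/2 = 339/2.
Talus's profit: (339/2 - 112)·115 = 6612.5000.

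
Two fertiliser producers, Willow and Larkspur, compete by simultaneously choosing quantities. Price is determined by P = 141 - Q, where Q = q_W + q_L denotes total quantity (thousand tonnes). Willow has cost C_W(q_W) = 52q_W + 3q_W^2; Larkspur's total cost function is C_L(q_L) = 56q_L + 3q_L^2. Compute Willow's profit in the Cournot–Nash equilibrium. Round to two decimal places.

396.20

Willow's profit: π_W = (141 - Q)q_W - (52q_W + 3q_W²). Setting ∂π_W/∂q_W = 0: 89 - 8q_W - (q_L) = 0.
Larkspur's first-order condition: 85 - 8q_L - (q_W) = 0.
Rearranging gives the reaction functions q_W = (89 - q_L)/8 and q_L = (85 - q_W)/8.
Solving the pair: q_W = 209/21, q_L = 197/21.
Price P = 141 - 58/3 = 365/3.
Willow's profit: (365/3)·(209/21) - 52·(209/21) - 3(209/21)² = 396.1995.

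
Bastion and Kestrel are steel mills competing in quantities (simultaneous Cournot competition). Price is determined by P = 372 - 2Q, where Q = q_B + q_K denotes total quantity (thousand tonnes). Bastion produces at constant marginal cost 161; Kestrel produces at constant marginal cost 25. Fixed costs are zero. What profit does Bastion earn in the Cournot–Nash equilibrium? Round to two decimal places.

Bastion's profit: π_B = (372 - 2Q)q_B - (161q_B). Setting ∂π_B/∂q_B = 0: 211 - 4q_B - 2(q_K) = 0.
Kestrel's profit: π_K = (372 - 2Q)q_K - (25q_K). Setting ∂π_K/∂q_K = 0: 347 - 4q_K - 2(q_B) = 0.
Best responses: q_B = (211 - 2q_K)/4, q_K = (347 - 2q_B)/4.
Solving the pair: q_B = 25/2, q_K = 161/2.
Price P = 372 - 2·93 = 186.
Bastion's profit: (186 - 161)·(25/2) = 625/2.

312.50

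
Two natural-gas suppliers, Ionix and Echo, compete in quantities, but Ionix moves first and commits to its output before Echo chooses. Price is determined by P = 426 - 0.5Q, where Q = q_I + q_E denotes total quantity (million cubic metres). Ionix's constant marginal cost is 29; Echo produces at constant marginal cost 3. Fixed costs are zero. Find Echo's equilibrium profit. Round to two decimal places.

28203.13

Solve by backward induction. Given q_I, the follower Echo maximises π_E = (426 - (1/2)q_I - (1/2)q_E)q_E - 3q_E.
∂π_E/∂q_E = 423 - (1/2)q_I - q_E = 0 gives the reaction function q_E = (423 - (1/2)q_I).
Ionix substitutes q_E(q_I) into its own profit: π_I = q_I(426 - (1/2)q_I - (423 - (1/2)q_I)/2) - 29q_I = (429/2 - (1/4)q_I)q_I - 29q_I.
Leader FOC: 371/2 - (1/2)q_I = 0, so q_I = 371.
Then q_E = (423 - (1/2)·371) = 475/2.
Price P = 426 - (1/2)·(1217/2) = 487/4.
Echo's profit: (487/4 - 3)·(475/2) = 28203.1250.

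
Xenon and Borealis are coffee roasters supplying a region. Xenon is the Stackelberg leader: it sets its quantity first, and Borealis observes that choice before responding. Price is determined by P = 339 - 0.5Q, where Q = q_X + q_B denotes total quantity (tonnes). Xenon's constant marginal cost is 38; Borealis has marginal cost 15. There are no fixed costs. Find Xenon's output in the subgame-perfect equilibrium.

278

Solve by backward induction. Given q_X, the follower Borealis maximises π_B = (339 - (1/2)q_X - (1/2)q_B)q_B - 15q_B.
Follower FOC: 324 - (1/2)q_X - q_B = 0, so q_B(q_X) = (324 - (1/2)q_X).
The leader anticipates this reaction. Substituting into P = 339 - 0.5Q gives P = 177 - (1/4)q_X, so π_X = (177 - (1/4)q_X)q_X - 38q_X.
Leader FOC: 139 - (1/2)q_X = 0, so q_X = 278.
Then q_B = (324 - (1/2)·278) = 185.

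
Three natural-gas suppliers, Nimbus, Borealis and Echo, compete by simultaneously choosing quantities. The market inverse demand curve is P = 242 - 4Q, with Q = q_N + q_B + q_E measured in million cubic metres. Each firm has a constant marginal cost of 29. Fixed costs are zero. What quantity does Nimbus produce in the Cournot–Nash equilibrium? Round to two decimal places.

13.31

A representative firm's profit is π_i = q_i(242 - 4Q) - 29q_i.
First-order condition (treating rivals' output as given): 213 - 8q_i - 4·Σ_{j≠i} q_j = 0.
With identical firms every q_j equals q_i, so Σ_{j≠i} q_j = 2q_i and 213 = 16q_i, giving q_i = 213/16.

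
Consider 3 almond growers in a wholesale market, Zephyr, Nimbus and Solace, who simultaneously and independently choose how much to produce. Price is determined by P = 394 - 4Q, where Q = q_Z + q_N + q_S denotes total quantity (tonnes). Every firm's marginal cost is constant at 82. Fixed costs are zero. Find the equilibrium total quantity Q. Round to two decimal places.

A representative firm's profit is π_i = q_i(394 - 4Q) - 82q_i.
First-order condition (treating rivals' output as given): 312 - 8q_i - 4·Σ_{j≠i} q_j = 0.
With identical firms every q_j equals q_i, so Σ_{j≠i} q_j = 2q_i and 312 = 16q_i, giving q_i = 39/2.
Total output Q = 39/2 + 39/2 + 39/2 = 117/2.

58.50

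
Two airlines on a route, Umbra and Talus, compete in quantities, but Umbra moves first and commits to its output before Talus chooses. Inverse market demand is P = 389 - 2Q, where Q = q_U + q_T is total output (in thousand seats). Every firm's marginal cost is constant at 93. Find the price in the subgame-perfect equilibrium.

167

Solve by backward induction. Given q_U, the follower Talus maximises π_T = (389 - 2q_U - 2q_T)q_T - 93q_T.
∂π_T/∂q_T = 296 - 2q_U - 4q_T = 0 gives the reaction function q_T = (296 - 2q_U)/4.
Umbra substitutes q_T(q_U) into its own profit: π_U = q_U(389 - 2q_U - (296 - 2q_U)/2) - 93q_U = (241 - q_U)q_U - 93q_U.
Maximising: ∂π_U/∂q_U = 148 - 2q_U = 0, giving q_U = 74.
Then q_T = (296 - 2·74)/4 = 37.
Total output Q = 111, so price P = 389 - 2·111 = 167.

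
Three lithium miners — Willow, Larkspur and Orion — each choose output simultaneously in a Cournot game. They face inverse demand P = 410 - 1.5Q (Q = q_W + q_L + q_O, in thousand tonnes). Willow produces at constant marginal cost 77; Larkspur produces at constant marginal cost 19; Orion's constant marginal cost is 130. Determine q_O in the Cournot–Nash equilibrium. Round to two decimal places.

19.33

Willow's profit: π_W = (410 - 1.5Q)q_W - (77q_W). Setting ∂π_W/∂q_W = 0: 333 - 3q_W - (3/2)(q_L + q_O) = 0.
Larkspur's first-order condition: 391 - 3q_L - (3/2)(q_W + q_O) = 0.
Orion's first-order condition: 280 - 3q_O - (3/2)(q_W + q_L) = 0.
Adding the 3 conditions: 1004 − 3Q − 3Q = 0, i.e. Q = 502/3.
Back-substituting: q_W = (333 − 251)/(3/2) = 164/3, q_L = (391 − 251)/(3/2) = 280/3, q_O = (280 − 251)/(3/2) = 58/3.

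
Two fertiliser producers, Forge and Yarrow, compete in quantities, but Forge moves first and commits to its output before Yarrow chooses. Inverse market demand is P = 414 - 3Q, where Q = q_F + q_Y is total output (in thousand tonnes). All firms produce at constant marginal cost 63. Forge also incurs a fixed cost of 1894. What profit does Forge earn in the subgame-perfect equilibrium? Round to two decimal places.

3239.38

The follower Yarrow best-responds to any q_F: π_Y = (414 - 3Q)q_Y - 63q_Y.
∂π_Y/∂q_Y = 351 - 3q_F - 6q_Y = 0 gives the reaction function q_Y = (351 - 3q_F)/6.
The leader anticipates this reaction. Substituting into P = 414 - 3Q gives P = 477/2 - (3/2)q_F, so π_F = (477/2 - (3/2)q_F)q_F - 63q_F.
Leader FOC: 351/2 - 3q_F = 0, so q_F = 117/2.
Then q_Y = (351 - 3·(117/2))/6 = 117/4.
Price P = 414 - 3·(351/4) = 603/4.
Forge's profit: (603/4 - 63)·(117/2) - 1894 = 3239.3750.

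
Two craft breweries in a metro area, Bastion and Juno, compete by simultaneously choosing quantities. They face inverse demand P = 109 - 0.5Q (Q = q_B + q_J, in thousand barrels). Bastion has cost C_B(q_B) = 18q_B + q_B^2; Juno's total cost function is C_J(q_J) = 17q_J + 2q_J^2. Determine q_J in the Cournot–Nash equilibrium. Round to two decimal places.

Bastion's profit: π_B = (109 - 0.5Q)q_B - (18q_B + q_B²). Setting ∂π_B/∂q_B = 0: 91 - 3q_B - (1/2)(q_J) = 0.
Juno's profit: π_J = (109 - 0.5Q)q_J - (17q_J + 2q_J²). Setting ∂π_J/∂q_J = 0: 92 - 5q_J - (1/2)(q_B) = 0.
Rearranging gives the reaction functions q_B = (91 - (1/2)q_J)/3 and q_J = (92 - (1/2)q_B)/5.
Solving the pair: q_B = 1636/59, q_J = 922/59.

15.63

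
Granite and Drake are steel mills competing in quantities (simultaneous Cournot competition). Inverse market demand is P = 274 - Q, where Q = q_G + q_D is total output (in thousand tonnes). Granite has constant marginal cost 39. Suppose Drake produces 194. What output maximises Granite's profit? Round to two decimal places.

20.50

With the rival's output fixed at 194, Granite's profit is π_G = (274 - 194 - q_G)q_G - (39q_G) = (80 - q_G)q_G - (39q_G).
∂π_G/∂q_G = 41 - 2q_G = 0, so q_G = 41/2.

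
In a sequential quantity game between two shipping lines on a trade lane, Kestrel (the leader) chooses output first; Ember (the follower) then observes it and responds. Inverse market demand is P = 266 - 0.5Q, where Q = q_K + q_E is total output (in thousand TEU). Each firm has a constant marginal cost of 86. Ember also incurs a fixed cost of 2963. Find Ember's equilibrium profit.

Solve by backward induction. Given q_K, the follower Ember maximises π_E = (266 - (1/2)q_K - (1/2)q_E)q_E - 86q_E.
Setting the follower's marginal profit to zero, 180 - (1/2)q_K - q_E = 0, i.e. q_E = (180 - (1/2)q_K).
Kestrel substitutes q_E(q_K) into its own profit: π_K = q_K(266 - (1/2)q_K - (180 - (1/2)q_K)/2) - 86q_K = (176 - (1/4)q_K)q_K - 86q_K.
Maximising: ∂π_K/∂q_K = 90 - (1/2)q_K = 0, giving q_K = 180.
Then q_E = (180 - (1/2)·180) = 90.
Price P = 266 - (1/2)·270 = 131.
Ember's profit: (131 - 86)·90 - 2963 = 1087.

1087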